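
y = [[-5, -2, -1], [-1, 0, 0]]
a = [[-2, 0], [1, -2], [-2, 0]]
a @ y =[[10, 4, 2], [-3, -2, -1], [10, 4, 2]]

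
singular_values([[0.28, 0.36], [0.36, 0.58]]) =[0.82, 0.04]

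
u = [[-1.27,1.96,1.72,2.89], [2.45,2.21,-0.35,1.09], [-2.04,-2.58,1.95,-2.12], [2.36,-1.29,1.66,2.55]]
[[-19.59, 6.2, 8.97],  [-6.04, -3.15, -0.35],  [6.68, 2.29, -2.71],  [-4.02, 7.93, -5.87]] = u @ [[1.21,  -0.76,  -2.31], [-3.11,  -1.65,  1.89], [-2.38,  0.84,  -0.26], [-2.72,  2.43,  0.96]]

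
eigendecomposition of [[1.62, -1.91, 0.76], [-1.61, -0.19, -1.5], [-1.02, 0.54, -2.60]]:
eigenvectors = [[-0.88, 0.58, 0.16], [0.42, 0.8, 0.64], [0.23, -0.11, 0.75]]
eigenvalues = [2.34, -1.15, -2.36]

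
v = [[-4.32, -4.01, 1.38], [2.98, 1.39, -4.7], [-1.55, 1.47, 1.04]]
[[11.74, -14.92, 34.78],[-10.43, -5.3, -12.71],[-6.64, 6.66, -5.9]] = v @[[1.8, 1.02, -2.55], [-4.13, 3.6, -6.18], [2.14, 2.84, -0.74]]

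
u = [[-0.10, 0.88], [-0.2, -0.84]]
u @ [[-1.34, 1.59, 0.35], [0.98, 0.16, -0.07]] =[[1.00, -0.02, -0.1], [-0.56, -0.45, -0.01]]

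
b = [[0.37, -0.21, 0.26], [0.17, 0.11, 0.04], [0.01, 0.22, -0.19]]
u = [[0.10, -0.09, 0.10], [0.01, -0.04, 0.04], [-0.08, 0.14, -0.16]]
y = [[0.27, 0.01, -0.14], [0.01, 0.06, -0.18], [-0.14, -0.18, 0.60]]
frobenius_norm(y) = 0.74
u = y @ b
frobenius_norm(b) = 0.61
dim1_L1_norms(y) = [0.42, 0.25, 0.92]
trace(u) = -0.10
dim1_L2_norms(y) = [0.3, 0.19, 0.64]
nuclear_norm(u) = 0.33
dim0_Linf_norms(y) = [0.27, 0.18, 0.6]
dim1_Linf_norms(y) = [0.27, 0.18, 0.6]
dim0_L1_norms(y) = [0.42, 0.25, 0.92]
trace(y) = 0.93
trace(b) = 0.29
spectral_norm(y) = 0.70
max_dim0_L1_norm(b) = 0.55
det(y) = 0.00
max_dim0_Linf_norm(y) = 0.6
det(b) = -0.01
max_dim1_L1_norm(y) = 0.92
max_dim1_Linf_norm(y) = 0.6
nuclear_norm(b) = 0.88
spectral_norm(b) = 0.54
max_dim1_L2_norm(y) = 0.64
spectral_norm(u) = 0.29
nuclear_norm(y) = 0.93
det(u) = 0.00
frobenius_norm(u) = 0.29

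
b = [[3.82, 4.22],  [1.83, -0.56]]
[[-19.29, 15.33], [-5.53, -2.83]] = b @ [[-3.46, -0.34], [-1.44, 3.94]]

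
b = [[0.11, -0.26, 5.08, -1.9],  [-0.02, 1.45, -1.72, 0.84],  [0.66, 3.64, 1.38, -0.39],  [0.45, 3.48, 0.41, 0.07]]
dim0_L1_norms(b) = [1.24, 8.83, 8.59, 3.2]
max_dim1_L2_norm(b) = 5.43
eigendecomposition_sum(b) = [[0.35-0.30j, 0.44-3.02j, 2.27+0.19j, (-0.98-0.32j)], [(-0.04+0.2j), 0.67+1.16j, (-0.83+0.55j), (0.42-0.15j)], [(0.28+0.08j), (1.73-0.87j), (0.73+1.25j), -0.19-0.62j], [(0.21+0.15j), (1.71-0.18j), (0.21+1.27j), 0.04-0.58j]] + [[(0.35+0.3j), 0.44+3.02j, 2.27-0.19j, (-0.98+0.32j)], [-0.04-0.20j, 0.67-1.16j, (-0.83-0.55j), 0.42+0.15j], [0.28-0.08j, 1.73+0.87j, (0.73-1.25j), -0.19+0.62j], [(0.21-0.15j), 1.71+0.18j, (0.21-1.27j), 0.04+0.58j]] + [[-0.60+0.00j, (-1.15+0j), 0.54-0.00j, 0.06+0.00j], [0.06-0.00j, (0.12-0j), -0.06+0.00j, -0.01-0.00j], [0.09-0.00j, 0.18-0.00j, (-0.08+0j), -0.01-0.00j], [(0.02-0j), (0.05-0j), -0.02+0.00j, (-0-0j)]] + [[0.00+0.00j, 0j, 0.00+0.00j, -0.00-0.00j], [-0.00-0.00j, -0.00-0.00j, (-0-0j), 0.00+0.00j], [0j, 0.00+0.00j, 0j, -0.00-0.00j], [0.00+0.00j, 0j, 0.00+0.00j, -0.01-0.00j]]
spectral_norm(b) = 6.01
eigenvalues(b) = [(1.79+1.53j), (1.79-1.53j), (-0.56+0j), (-0+0j)]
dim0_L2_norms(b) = [0.81, 5.25, 5.55, 2.11]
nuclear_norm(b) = 11.47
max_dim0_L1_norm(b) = 8.83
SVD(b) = [[-0.85, -0.36, -0.38, -0.10], [0.23, 0.37, -0.74, -0.5], [-0.41, 0.59, 0.49, -0.48], [-0.23, 0.62, -0.24, 0.71]] @ diag([6.005146214837891, 5.232115404486709, 0.23191308846125025, 0.0019110079505933236]) @ [[-0.08, -0.29, -0.9, 0.33], [0.12, 0.94, -0.26, 0.15], [0.83, -0.09, -0.23, -0.51], [-0.55, 0.12, -0.27, -0.78]]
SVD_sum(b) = [[0.4, 1.49, 4.57, -1.66], [-0.11, -0.41, -1.25, 0.45], [0.2, 0.73, 2.22, -0.81], [0.11, 0.41, 1.25, -0.45]] + [[-0.22, -1.76, 0.49, -0.29], [0.23, 1.84, -0.51, 0.30], [0.37, 2.92, -0.82, 0.47], [0.39, 3.07, -0.85, 0.50]] + [[-0.07, 0.01, 0.02, 0.04], [-0.14, 0.01, 0.04, 0.09], [0.09, -0.01, -0.03, -0.06], [-0.05, 0.0, 0.01, 0.03]] + [[0.0, -0.00, 0.00, 0.0], [0.00, -0.0, 0.0, 0.00], [0.0, -0.00, 0.0, 0.0], [-0.0, 0.00, -0.00, -0.0]]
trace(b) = 3.01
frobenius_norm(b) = 7.97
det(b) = 0.01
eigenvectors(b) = [[(0.72+0j), 0.72-0.00j, (0.98+0j), (0.55+0j)], [(-0.25+0.2j), -0.25-0.20j, (-0.1+0j), (-0.12+0j)], [0.26+0.38j, 0.26-0.38j, (-0.15+0j), (0.27+0j)], [(0.1+0.4j), (0.1-0.4j), (-0.04+0j), (0.78+0j)]]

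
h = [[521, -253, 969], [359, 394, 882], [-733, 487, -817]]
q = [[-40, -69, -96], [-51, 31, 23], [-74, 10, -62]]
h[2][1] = 487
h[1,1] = 394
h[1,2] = 882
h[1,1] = 394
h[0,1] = -253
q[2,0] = -74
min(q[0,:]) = -96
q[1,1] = 31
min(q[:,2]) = -96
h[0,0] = 521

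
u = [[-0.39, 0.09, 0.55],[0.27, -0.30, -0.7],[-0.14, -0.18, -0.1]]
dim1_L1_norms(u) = [1.03, 1.27, 0.42]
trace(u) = -0.79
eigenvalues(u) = [-0.01, -0.17, -0.61]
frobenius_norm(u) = 1.09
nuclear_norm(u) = 1.34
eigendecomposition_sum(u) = [[0.01, 0.01, -0.01],  [-0.01, -0.01, 0.01],  [0.01, 0.01, -0.01]] + [[-0.33, -0.26, 0.02],  [0.19, 0.15, -0.01],  [-0.16, -0.13, 0.01]] + [[-0.07, 0.34, 0.54], [0.09, -0.44, -0.7], [0.01, -0.06, -0.1]]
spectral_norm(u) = 1.04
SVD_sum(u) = [[-0.28, 0.19, 0.57], [0.34, -0.23, -0.69], [0.03, -0.02, -0.07]] + [[-0.11, -0.10, -0.02], [-0.07, -0.07, -0.01], [-0.17, -0.16, -0.03]] + [[0.0, -0.00, 0.00],[0.00, -0.00, 0.00],[-0.0, 0.0, -0.0]]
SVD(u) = [[-0.64, -0.5, -0.59],[0.77, -0.34, -0.54],[0.07, -0.80, 0.60]] @ diag([1.043804274638098, 0.29674752008191635, 0.00368043101651902]) @ [[0.43, -0.29, -0.86], [0.73, 0.67, 0.14], [-0.54, 0.68, -0.5]]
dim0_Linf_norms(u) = [0.39, 0.3, 0.7]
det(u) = -0.00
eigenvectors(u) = [[-0.55, 0.80, -0.61], [0.67, -0.46, 0.79], [-0.49, 0.39, 0.11]]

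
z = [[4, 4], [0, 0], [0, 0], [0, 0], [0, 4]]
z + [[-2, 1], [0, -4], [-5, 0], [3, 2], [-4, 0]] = [[2, 5], [0, -4], [-5, 0], [3, 2], [-4, 4]]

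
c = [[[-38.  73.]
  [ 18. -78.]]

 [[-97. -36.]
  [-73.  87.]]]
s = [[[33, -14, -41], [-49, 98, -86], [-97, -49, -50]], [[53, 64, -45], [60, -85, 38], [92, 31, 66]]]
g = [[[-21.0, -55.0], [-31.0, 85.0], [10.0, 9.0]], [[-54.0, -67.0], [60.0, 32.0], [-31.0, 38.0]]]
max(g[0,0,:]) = -21.0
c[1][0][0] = -97.0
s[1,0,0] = 53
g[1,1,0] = 60.0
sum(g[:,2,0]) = -21.0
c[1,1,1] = 87.0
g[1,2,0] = -31.0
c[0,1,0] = 18.0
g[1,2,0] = -31.0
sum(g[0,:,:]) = -3.0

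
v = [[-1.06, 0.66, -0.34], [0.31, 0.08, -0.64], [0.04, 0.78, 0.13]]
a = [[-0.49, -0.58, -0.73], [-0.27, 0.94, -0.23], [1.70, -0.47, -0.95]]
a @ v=[[0.31, -0.94, 0.44], [0.57, -0.28, -0.54], [-1.99, 0.34, -0.40]]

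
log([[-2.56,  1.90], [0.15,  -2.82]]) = [[0.92+3.14j, (-0.72+0j)], [-0.06-0.00j, (1.02+3.14j)]]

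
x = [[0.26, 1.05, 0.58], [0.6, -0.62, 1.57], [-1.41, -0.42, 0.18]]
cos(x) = [[1.04, 0.20, -1.07], [1.20, 0.9, -0.01], [0.63, 0.73, 1.75]]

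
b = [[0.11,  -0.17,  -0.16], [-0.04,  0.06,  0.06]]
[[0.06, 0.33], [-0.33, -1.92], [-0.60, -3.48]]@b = [[-0.01, 0.01, 0.01], [0.04, -0.06, -0.06], [0.07, -0.11, -0.11]]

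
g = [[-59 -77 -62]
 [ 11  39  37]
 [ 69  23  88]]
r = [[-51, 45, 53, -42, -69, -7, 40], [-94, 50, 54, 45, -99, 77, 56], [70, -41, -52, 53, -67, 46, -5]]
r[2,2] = -52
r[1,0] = -94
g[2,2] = 88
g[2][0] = 69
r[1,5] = 77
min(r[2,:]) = -67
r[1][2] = 54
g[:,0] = [-59, 11, 69]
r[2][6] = -5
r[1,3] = 45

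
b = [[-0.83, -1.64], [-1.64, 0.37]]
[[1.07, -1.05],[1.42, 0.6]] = b @ [[-0.91, -0.20], [-0.19, 0.74]]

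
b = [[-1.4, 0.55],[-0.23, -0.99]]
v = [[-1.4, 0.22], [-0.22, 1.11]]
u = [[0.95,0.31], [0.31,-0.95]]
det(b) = 1.51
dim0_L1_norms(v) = [1.62, 1.33]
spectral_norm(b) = 1.52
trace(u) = 0.00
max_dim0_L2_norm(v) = 1.42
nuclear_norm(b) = 2.51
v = u @ b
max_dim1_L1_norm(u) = 1.26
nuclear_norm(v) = 2.51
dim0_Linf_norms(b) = [1.4, 0.99]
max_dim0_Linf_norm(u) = 0.95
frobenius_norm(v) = 1.81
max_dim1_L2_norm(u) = 1.0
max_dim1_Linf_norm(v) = 1.4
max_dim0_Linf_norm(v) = 1.4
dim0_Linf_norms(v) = [1.4, 1.11]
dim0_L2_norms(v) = [1.42, 1.13]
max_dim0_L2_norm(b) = 1.42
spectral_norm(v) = 1.52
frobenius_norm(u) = 1.41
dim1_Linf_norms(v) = [1.4, 1.11]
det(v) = -1.51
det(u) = -1.00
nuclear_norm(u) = 2.00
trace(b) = -2.39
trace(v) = -0.29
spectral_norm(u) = 1.00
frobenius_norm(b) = 1.82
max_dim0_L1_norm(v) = 1.62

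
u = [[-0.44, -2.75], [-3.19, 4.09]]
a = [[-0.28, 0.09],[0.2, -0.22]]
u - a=[[-0.16,-2.84], [-3.39,4.31]]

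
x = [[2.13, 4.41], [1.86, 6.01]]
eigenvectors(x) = [[-0.95, -0.63], [0.33, -0.77]]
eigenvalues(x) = [0.61, 7.53]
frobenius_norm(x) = 7.97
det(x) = 4.60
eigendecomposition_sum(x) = [[0.48,-0.39], [-0.16,0.13]] + [[1.65, 4.8], [2.02, 5.88]]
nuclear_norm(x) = 8.53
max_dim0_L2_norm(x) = 7.45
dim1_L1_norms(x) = [6.54, 7.87]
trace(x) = 8.14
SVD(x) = [[-0.61, -0.79], [-0.79, 0.61]] @ diag([7.951744407089948, 0.5783259325965879]) @ [[-0.35, -0.94], [-0.94, 0.35]]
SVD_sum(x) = [[1.70,4.57], [2.19,5.89]] + [[0.43,-0.16], [-0.33,0.12]]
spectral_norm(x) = 7.95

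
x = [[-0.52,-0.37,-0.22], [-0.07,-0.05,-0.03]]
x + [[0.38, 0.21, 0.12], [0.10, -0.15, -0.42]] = [[-0.14, -0.16, -0.1], [0.03, -0.2, -0.45]]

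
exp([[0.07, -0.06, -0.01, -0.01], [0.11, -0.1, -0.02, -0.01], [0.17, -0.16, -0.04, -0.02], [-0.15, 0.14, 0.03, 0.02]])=[[1.07, -0.06, -0.01, -0.01],[0.11, 0.9, -0.02, -0.01],[0.17, -0.16, 0.96, -0.02],[-0.15, 0.14, 0.03, 1.02]]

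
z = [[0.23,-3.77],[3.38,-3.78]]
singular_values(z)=[6.01, 1.98]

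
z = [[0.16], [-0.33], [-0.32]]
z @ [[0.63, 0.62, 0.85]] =[[0.10,0.10,0.14], [-0.21,-0.2,-0.28], [-0.2,-0.20,-0.27]]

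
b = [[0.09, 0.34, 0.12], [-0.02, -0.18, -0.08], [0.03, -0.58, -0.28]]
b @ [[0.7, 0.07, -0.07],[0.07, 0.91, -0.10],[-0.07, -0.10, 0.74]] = [[0.08, 0.30, 0.05],[-0.02, -0.16, -0.04],[0.00, -0.50, -0.15]]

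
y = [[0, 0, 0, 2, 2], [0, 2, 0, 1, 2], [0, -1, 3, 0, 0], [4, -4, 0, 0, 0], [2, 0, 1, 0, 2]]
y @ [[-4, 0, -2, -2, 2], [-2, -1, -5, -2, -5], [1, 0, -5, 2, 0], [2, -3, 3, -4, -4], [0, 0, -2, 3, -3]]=[[4, -6, 2, -2, -14], [-2, -5, -11, -2, -20], [5, 1, -10, 8, 5], [-8, 4, 12, 0, 28], [-7, 0, -13, 4, -2]]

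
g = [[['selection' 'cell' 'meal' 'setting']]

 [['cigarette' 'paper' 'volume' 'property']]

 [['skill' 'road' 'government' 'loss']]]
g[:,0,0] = ['selection', 'cigarette', 'skill']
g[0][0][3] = 'setting'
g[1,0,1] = 'paper'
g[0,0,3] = 'setting'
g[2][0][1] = 'road'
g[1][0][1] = 'paper'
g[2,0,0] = 'skill'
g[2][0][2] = 'government'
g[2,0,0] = 'skill'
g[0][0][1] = 'cell'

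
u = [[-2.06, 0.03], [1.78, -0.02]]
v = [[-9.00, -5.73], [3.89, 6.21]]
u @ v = [[18.66, 11.99],  [-16.1, -10.32]]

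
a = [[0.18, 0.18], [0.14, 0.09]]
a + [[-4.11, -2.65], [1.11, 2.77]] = [[-3.93, -2.47], [1.25, 2.86]]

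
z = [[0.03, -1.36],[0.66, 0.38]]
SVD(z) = [[-0.95, 0.33],[0.33, 0.95]] @ diag([1.4219063846951165, 0.63928259257019]) @ [[0.13, 0.99], [0.99, -0.13]]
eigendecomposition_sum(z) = [[0.02+0.48j, (-0.68+0.15j)], [(0.33-0.07j), 0.19+0.45j]] + [[0.02-0.48j, (-0.68-0.15j)], [(0.33+0.07j), (0.19-0.45j)]]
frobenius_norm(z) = 1.56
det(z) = 0.91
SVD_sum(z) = [[-0.18, -1.33], [0.06, 0.46]] + [[0.21, -0.03], [0.60, -0.08]]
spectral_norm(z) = 1.42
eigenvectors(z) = [[(0.82+0j), 0.82-0.00j],[(-0.11-0.56j), -0.11+0.56j]]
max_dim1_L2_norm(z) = 1.36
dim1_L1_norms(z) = [1.39, 1.04]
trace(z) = 0.41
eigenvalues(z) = [(0.2+0.93j), (0.2-0.93j)]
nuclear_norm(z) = 2.06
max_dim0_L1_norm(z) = 1.74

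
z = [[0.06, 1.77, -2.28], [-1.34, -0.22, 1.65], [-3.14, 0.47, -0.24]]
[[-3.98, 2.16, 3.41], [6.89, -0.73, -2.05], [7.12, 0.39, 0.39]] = z @ [[-2.31, 0.02, 0.03], [0.96, 0.81, 0.43], [2.43, -0.32, -1.16]]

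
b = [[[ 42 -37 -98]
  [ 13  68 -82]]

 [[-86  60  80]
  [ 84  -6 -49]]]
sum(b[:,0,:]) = -39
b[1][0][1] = 60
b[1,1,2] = -49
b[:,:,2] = [[-98, -82], [80, -49]]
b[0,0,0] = 42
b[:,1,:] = [[13, 68, -82], [84, -6, -49]]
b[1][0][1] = 60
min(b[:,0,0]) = -86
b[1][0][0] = -86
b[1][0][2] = 80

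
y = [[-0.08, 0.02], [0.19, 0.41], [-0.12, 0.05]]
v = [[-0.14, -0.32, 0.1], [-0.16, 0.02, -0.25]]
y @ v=[[0.01, 0.03, -0.01], [-0.09, -0.05, -0.08], [0.01, 0.04, -0.02]]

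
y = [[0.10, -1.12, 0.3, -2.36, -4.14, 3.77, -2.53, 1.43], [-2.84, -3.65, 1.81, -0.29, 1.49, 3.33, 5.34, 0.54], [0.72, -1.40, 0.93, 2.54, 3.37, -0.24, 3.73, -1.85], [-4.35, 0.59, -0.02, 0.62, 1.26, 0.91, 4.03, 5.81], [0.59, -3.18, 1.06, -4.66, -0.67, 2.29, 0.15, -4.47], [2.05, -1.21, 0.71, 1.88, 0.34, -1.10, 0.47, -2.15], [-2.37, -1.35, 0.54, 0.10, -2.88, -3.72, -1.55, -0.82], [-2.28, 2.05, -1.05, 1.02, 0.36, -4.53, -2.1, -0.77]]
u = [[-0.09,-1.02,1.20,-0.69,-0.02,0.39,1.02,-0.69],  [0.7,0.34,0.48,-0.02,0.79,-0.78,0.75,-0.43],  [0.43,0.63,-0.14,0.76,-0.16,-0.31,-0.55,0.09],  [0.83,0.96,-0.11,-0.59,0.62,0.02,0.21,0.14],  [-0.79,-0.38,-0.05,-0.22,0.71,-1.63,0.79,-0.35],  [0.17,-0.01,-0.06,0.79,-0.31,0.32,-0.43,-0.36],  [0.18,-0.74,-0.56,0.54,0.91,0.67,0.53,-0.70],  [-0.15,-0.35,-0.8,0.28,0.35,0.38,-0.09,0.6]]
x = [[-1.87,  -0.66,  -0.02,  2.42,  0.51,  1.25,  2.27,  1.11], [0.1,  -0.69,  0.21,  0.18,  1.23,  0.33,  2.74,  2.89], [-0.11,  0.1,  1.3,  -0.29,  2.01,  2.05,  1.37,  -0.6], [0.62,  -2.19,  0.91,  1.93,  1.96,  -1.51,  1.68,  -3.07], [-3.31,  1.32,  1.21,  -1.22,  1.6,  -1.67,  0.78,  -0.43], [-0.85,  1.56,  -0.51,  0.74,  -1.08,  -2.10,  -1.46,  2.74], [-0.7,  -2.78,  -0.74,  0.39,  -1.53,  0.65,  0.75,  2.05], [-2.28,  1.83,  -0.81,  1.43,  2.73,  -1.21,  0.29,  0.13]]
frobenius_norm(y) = 19.21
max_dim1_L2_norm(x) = 5.3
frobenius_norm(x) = 12.41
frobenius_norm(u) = 4.70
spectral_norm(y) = 11.45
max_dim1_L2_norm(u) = 2.17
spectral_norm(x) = 6.78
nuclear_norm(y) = 41.62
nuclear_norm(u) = 10.64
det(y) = 0.26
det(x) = 7279.91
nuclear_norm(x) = 30.53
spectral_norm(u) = 2.84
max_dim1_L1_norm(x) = 13.87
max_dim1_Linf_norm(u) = 1.63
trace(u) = 1.68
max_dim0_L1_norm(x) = 13.02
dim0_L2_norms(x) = [4.61, 4.58, 2.34, 3.73, 4.81, 4.15, 4.55, 5.59]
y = u @ x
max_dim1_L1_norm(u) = 5.12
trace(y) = -6.09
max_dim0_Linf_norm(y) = 5.81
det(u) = 0.00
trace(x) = 1.05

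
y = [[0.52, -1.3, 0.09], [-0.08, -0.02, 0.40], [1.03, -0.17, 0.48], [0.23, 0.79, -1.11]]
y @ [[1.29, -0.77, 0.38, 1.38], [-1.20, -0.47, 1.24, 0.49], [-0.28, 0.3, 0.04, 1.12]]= [[2.21, 0.24, -1.41, 0.18], [-0.19, 0.19, -0.04, 0.33], [1.4, -0.57, 0.20, 1.88], [-0.34, -0.88, 1.02, -0.54]]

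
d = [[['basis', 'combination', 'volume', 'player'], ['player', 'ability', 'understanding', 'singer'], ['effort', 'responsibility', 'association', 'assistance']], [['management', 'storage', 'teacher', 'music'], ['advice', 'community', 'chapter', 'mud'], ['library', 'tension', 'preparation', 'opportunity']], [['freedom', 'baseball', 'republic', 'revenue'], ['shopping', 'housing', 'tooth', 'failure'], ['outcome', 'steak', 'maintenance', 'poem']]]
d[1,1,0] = 'advice'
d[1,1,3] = 'mud'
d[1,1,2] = 'chapter'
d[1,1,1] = 'community'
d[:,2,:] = [['effort', 'responsibility', 'association', 'assistance'], ['library', 'tension', 'preparation', 'opportunity'], ['outcome', 'steak', 'maintenance', 'poem']]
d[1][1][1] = 'community'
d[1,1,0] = 'advice'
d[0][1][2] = 'understanding'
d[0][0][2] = 'volume'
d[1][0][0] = 'management'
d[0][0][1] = 'combination'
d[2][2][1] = 'steak'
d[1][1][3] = 'mud'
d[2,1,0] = 'shopping'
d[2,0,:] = ['freedom', 'baseball', 'republic', 'revenue']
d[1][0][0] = 'management'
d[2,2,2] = 'maintenance'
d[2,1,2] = 'tooth'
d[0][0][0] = 'basis'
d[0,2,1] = 'responsibility'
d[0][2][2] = 'association'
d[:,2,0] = ['effort', 'library', 'outcome']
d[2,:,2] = ['republic', 'tooth', 'maintenance']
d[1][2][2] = 'preparation'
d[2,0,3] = 'revenue'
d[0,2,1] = 'responsibility'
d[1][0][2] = 'teacher'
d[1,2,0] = 'library'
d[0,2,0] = 'effort'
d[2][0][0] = 'freedom'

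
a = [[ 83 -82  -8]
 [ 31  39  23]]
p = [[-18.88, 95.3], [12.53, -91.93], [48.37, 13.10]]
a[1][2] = 23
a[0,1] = -82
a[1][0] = 31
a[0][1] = -82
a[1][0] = 31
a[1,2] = 23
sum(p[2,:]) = 61.47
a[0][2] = -8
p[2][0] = 48.37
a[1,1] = 39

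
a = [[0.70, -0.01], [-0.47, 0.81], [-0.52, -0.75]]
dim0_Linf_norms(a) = [0.7, 0.81]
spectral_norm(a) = 1.10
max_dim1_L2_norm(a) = 0.94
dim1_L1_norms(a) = [0.71, 1.28, 1.27]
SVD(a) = [[0.0, 0.71], [-0.73, -0.48], [0.68, -0.52]] @ diag([1.1039575539736082, 0.9905946290105795]) @ [[-0.01, -1.0], [1.00, -0.01]]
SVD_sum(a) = [[-0.00, -0.0], [0.01, 0.81], [-0.01, -0.75]] + [[0.70, -0.01],[-0.48, 0.0],[-0.51, 0.0]]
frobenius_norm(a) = 1.48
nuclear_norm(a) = 2.09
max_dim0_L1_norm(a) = 1.69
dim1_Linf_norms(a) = [0.7, 0.81, 0.75]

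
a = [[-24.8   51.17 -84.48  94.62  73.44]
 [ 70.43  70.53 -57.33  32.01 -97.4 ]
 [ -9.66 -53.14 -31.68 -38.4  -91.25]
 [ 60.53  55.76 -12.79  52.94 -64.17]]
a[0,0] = -24.8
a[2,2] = -31.68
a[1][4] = -97.4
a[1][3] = 32.01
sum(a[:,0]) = 96.50000000000001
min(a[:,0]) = -24.8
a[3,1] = 55.76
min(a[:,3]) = -38.4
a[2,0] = -9.66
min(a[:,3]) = -38.4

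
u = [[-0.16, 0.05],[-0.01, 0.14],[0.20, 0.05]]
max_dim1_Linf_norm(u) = 0.2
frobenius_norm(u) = 0.30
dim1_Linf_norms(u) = [0.16, 0.14, 0.2]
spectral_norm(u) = 0.26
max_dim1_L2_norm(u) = 0.21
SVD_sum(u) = [[-0.16, -0.00], [-0.01, -0.00], [0.20, 0.0]] + [[-0.0,0.05],[-0.00,0.14],[-0.00,0.05]]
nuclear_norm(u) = 0.41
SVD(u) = [[-0.62, -0.33],[-0.03, -0.89],[0.78, -0.3]] @ diag([0.25633719444934494, 0.15681595180924263]) @ [[1.0, 0.01], [0.01, -1.0]]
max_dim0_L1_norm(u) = 0.37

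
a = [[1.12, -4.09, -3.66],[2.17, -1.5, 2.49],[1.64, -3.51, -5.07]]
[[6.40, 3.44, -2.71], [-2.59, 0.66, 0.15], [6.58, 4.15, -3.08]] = a @ [[-0.89, 0.57, -0.11], [-1.02, -0.31, 0.32], [-0.88, -0.42, 0.35]]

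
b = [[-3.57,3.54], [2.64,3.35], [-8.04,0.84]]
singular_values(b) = [9.28, 4.76]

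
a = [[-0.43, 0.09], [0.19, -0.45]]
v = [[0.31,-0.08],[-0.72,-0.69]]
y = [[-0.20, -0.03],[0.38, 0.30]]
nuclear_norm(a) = 0.89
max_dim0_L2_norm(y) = 0.43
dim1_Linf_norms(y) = [0.2, 0.38]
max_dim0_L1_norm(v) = 1.03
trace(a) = -0.88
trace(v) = -0.38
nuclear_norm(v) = 1.28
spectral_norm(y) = 0.52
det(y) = -0.05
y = a @ v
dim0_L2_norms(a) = [0.47, 0.46]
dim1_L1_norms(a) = [0.52, 0.64]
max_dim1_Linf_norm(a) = 0.45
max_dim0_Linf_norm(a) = 0.45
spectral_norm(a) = 0.58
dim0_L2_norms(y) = [0.43, 0.3]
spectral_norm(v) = 1.01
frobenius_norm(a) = 0.66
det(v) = -0.27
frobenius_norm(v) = 1.05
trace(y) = 0.10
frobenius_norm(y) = 0.52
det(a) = 0.18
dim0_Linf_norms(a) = [0.43, 0.45]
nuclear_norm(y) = 0.61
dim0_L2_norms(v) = [0.78, 0.69]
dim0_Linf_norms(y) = [0.38, 0.3]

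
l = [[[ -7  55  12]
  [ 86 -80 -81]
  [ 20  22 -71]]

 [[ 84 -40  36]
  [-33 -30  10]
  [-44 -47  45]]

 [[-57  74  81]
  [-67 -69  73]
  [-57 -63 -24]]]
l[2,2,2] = -24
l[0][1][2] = -81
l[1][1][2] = 10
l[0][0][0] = -7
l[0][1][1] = -80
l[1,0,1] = -40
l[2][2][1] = -63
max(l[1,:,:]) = 84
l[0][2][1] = 22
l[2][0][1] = 74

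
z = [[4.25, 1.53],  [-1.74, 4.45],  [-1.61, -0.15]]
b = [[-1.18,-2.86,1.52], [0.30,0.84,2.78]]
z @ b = [[-4.56, -10.87, 10.71], [3.39, 8.71, 9.73], [1.85, 4.48, -2.86]]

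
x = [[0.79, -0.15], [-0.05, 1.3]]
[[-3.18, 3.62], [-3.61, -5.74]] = x @ [[-4.58,3.77], [-2.95,-4.27]]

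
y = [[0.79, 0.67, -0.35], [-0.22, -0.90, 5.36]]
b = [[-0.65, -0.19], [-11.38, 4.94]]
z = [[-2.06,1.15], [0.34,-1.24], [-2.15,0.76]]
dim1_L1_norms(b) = [0.84, 16.32]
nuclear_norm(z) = 4.38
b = y @ z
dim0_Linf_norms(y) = [0.79, 0.9, 5.36]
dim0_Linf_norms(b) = [11.38, 4.94]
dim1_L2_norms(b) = [0.68, 12.41]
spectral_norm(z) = 3.38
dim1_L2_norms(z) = [2.36, 1.29, 2.28]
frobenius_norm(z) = 3.52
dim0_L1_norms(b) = [12.03, 5.13]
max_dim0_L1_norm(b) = 12.03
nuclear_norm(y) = 6.44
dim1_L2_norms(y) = [1.09, 5.44]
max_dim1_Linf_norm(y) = 5.36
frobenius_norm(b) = 12.42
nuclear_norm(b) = 12.85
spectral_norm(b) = 12.42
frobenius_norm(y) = 5.55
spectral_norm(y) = 5.46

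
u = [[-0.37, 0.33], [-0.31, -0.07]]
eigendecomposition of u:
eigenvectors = [[0.72+0.00j, 0.72-0.00j], [(0.33+0.61j), 0.33-0.61j]]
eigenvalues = [(-0.22+0.28j), (-0.22-0.28j)]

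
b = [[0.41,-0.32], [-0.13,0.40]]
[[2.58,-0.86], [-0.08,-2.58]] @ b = [[1.17, -1.17],[0.30, -1.01]]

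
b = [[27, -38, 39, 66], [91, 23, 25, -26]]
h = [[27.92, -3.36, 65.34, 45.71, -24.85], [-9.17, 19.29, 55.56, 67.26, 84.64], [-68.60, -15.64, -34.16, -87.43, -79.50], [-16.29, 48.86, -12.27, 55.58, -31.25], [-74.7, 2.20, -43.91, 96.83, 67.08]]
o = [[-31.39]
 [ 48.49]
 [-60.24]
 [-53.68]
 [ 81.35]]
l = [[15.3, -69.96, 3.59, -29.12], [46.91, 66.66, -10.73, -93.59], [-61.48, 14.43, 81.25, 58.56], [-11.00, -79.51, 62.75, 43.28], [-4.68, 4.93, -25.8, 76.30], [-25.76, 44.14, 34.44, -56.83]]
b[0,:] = [27, -38, 39, 66]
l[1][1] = 66.66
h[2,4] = -79.5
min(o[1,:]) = 48.49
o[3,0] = -53.68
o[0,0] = -31.39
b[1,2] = 25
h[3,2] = -12.27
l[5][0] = -25.76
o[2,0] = -60.24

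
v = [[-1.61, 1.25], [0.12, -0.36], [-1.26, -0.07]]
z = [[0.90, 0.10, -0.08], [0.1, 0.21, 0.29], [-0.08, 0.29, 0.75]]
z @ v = [[-1.34,  1.09], [-0.5,  0.03], [-0.78,  -0.26]]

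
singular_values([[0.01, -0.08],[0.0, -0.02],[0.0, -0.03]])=[0.09, 0.0]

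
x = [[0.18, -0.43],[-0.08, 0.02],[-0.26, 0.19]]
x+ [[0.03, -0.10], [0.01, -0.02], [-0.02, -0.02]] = [[0.21, -0.53],[-0.07, 0.00],[-0.28, 0.17]]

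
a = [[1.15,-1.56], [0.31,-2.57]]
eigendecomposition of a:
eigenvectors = [[1.00, 0.4],  [0.09, 0.92]]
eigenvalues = [1.02, -2.44]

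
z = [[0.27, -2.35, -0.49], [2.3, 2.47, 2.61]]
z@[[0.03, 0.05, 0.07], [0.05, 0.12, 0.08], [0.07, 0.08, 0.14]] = [[-0.14, -0.31, -0.24], [0.38, 0.62, 0.72]]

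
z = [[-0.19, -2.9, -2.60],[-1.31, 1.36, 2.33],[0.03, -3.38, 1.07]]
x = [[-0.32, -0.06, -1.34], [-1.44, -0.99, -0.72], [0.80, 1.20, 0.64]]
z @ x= [[2.16, -0.24, 0.68], [0.32, 1.53, 2.27], [5.71, 4.63, 3.08]]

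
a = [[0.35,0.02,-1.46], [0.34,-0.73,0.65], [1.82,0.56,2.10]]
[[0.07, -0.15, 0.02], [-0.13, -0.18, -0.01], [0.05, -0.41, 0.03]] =a @[[0.03, -0.30, 0.02], [0.15, 0.13, 0.02], [-0.04, 0.03, -0.01]]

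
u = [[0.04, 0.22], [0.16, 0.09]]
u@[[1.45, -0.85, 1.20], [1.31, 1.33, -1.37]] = [[0.35, 0.26, -0.25],[0.35, -0.02, 0.07]]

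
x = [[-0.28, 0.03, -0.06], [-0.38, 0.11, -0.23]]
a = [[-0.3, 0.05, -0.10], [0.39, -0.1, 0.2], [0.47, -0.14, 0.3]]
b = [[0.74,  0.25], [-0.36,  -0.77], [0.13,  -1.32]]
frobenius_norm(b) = 1.76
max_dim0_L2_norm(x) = 0.47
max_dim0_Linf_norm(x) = 0.38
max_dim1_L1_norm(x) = 0.72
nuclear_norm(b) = 2.37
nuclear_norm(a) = 0.87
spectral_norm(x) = 0.53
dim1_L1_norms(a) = [0.45, 0.69, 0.91]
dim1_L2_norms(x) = [0.29, 0.46]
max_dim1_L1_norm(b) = 1.45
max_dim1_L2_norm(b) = 1.33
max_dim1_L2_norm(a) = 0.57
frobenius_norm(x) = 0.54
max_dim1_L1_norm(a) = 0.91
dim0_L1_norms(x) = [0.66, 0.14, 0.29]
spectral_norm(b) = 1.56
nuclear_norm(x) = 0.62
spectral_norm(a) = 0.79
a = b @ x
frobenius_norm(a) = 0.80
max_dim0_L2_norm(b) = 1.55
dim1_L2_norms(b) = [0.78, 0.85, 1.33]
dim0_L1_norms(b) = [1.23, 2.34]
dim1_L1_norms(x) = [0.37, 0.72]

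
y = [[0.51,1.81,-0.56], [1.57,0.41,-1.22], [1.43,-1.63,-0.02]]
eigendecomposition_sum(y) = [[-0.41, 0.45, 0.18], [0.87, -0.97, -0.38], [1.09, -1.22, -0.47]] + [[0.29, -0.30, 0.35], [0.12, -0.13, 0.15], [0.35, -0.37, 0.43]] + [[0.63, 1.66, -1.09], [0.58, 1.51, -0.99], [-0.02, -0.04, 0.03]]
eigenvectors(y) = [[0.28, -0.61, -0.74],[-0.6, -0.26, -0.67],[-0.75, -0.75, 0.02]]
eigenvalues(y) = [-1.85, 0.59, 2.17]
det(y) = -2.36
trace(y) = 0.90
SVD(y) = [[-0.72, 0.26, -0.65], [-0.22, 0.79, 0.57], [0.66, 0.55, -0.51]] @ diag([2.562842007489838, 2.4419876172769706, 0.376745698995229]) @ [[0.09, -0.96, 0.26], [0.89, -0.04, -0.46], [-0.45, -0.27, -0.85]]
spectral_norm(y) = 2.56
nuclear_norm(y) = 5.38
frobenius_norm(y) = 3.56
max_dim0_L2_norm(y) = 2.47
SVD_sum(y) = [[-0.17, 1.77, -0.47], [-0.05, 0.54, -0.15], [0.15, -1.63, 0.43]] + [[0.57,-0.03,-0.29], [1.72,-0.08,-0.89], [1.19,-0.05,-0.62]] + [[0.11, 0.07, 0.21], [-0.10, -0.06, -0.18], [0.09, 0.05, 0.16]]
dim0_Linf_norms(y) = [1.57, 1.81, 1.22]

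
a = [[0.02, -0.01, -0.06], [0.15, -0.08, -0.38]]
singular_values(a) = [0.42, 0.0]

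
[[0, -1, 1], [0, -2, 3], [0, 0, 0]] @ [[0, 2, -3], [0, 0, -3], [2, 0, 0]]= [[2, 0, 3], [6, 0, 6], [0, 0, 0]]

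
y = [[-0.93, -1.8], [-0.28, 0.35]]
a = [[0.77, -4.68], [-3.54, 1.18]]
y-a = [[-1.7, 2.88],[3.26, -0.83]]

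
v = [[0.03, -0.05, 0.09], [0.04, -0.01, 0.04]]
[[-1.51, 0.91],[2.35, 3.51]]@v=[[-0.01,0.07,-0.10],[0.21,-0.15,0.35]]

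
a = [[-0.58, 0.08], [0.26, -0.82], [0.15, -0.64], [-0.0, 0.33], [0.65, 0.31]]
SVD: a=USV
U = [[0.22, 0.59],[-0.74, -0.00],[-0.57, 0.05],[0.27, -0.11],[0.09, -0.80]]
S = [1.16, 0.89]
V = [[-0.30, 0.95], [-0.95, -0.3]]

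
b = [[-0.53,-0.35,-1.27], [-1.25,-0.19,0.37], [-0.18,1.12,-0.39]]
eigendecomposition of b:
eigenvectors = [[(-0.54+0j), 0.61+0.00j, 0.61-0.00j], [0.65+0.00j, (0.33+0.48j), 0.33-0.48j], [0.54+0.00j, 0.20-0.51j, (0.2+0.51j)]]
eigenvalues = [(1.15+0j), (-1.13+0.79j), (-1.13-0.79j)]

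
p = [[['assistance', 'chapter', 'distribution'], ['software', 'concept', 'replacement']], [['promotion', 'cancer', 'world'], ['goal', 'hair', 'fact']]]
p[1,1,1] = 'hair'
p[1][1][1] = 'hair'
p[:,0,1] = ['chapter', 'cancer']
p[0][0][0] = 'assistance'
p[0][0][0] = 'assistance'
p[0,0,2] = 'distribution'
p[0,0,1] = 'chapter'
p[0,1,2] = 'replacement'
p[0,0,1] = 'chapter'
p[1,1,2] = 'fact'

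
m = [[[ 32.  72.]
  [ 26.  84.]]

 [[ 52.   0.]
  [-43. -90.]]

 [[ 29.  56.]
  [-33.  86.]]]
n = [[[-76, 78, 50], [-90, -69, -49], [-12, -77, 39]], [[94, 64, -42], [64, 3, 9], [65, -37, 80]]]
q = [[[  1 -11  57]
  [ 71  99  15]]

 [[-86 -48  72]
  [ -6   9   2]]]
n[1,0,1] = 64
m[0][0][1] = 72.0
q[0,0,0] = 1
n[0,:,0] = [-76, -90, -12]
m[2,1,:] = [-33.0, 86.0]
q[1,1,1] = 9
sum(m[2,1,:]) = 53.0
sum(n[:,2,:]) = 58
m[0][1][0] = 26.0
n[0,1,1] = -69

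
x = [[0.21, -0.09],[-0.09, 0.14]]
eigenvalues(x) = [0.27, 0.08]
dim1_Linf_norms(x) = [0.21, 0.14]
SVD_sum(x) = [[0.18, -0.13],[-0.13, 0.09]] + [[0.03,0.04], [0.04,0.05]]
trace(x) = 0.35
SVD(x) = [[-0.83, 0.56],  [0.56, 0.83]] @ diag([0.27156603957913983, 0.07843396042086019]) @ [[-0.83, 0.56], [0.56, 0.83]]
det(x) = 0.02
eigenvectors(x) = [[0.83, 0.56], [-0.56, 0.83]]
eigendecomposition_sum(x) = [[0.18, -0.13], [-0.13, 0.09]] + [[0.03, 0.04], [0.04, 0.05]]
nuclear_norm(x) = 0.35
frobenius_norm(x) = 0.28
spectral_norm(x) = 0.27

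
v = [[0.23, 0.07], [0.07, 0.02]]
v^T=[[0.23, 0.07], [0.07, 0.02]]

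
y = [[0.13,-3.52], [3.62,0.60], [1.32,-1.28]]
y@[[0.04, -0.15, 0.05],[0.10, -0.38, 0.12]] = [[-0.35, 1.32, -0.42], [0.2, -0.77, 0.25], [-0.08, 0.29, -0.09]]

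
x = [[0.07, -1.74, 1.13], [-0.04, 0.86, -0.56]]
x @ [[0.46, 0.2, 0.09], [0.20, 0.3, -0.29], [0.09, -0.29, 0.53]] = [[-0.21, -0.84, 1.11], [0.10, 0.41, -0.55]]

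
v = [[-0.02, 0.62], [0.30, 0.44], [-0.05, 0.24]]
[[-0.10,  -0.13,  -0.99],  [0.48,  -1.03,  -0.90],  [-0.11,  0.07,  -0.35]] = v @ [[1.76, -2.98, -0.64], [-0.10, -0.31, -1.61]]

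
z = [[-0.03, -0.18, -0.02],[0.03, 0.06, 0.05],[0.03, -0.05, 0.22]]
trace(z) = 0.25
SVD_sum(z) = [[0.0, -0.00, 0.02], [0.01, -0.01, 0.04], [0.03, -0.05, 0.22]] + [[-0.04, -0.18, -0.04], [0.01, 0.07, 0.01], [0.0, 0.0, 0.00]] + [[0.00, -0.00, -0.00], [0.01, -0.00, -0.0], [-0.0, 0.0, 0.0]]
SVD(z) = [[0.08, 0.93, 0.37], [0.17, -0.37, 0.91], [0.98, -0.01, -0.18]] @ diag([0.23151379856772408, 0.19691300711070361, 0.011252941987021512]) @ [[0.14, -0.23, 0.96],  [-0.20, -0.96, -0.20],  [0.97, -0.16, -0.18]]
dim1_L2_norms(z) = [0.18, 0.08, 0.23]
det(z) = 0.00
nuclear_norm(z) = 0.44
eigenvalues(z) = [(0.03+0.04j), (0.03-0.04j), (0.2+0j)]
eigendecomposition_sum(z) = [[-0.01+0.04j,(-0.11+0.06j),(0.03-0.01j)], [(0.01-0.01j),(0.05+0.01j),-0.01-0.00j], [0.01-0.01j,(0.03-0j),(-0.01-0j)]] + [[-0.01-0.04j, (-0.11-0.06j), 0.03+0.01j], [(0.01+0.01j), (0.05-0.01j), (-0.01+0j)], [(0.01+0.01j), 0.03+0.00j, (-0.01+0j)]] + [[(-0.01-0j), (0.04+0j), -0.08-0.00j],  [0.00+0.00j, (-0.03-0j), 0.07+0.00j],  [(0.02+0j), (-0.11-0j), 0.23+0.00j]]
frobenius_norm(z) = 0.30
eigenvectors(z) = [[-0.92+0.00j, -0.92-0.00j, (-0.3+0j)], [0.27+0.21j, (0.27-0.21j), 0.27+0.00j], [(0.19+0.1j), (0.19-0.1j), (0.91+0j)]]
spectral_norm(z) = 0.23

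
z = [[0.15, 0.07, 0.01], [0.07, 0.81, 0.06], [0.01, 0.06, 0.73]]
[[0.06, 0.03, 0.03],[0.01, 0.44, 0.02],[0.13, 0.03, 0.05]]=z@[[0.41, -0.04, 0.17], [-0.04, 0.55, -0.00], [0.17, -0.0, 0.07]]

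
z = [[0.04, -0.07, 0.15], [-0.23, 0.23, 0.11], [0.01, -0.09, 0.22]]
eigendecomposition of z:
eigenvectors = [[-0.7, -0.51, 0.51], [-0.66, 0.58, 0.58], [-0.28, -0.64, 0.63]]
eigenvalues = [0.03, 0.31, 0.15]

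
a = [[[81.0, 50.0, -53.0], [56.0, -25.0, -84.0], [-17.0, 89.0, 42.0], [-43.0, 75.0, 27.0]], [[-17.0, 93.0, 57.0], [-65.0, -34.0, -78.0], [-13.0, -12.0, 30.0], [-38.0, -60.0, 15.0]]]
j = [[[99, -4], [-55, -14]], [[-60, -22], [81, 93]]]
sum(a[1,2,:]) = 5.0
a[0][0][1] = 50.0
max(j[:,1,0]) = 81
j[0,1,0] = -55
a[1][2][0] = -13.0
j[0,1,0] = -55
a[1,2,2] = 30.0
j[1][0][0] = -60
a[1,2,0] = -13.0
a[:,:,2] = [[-53.0, -84.0, 42.0, 27.0], [57.0, -78.0, 30.0, 15.0]]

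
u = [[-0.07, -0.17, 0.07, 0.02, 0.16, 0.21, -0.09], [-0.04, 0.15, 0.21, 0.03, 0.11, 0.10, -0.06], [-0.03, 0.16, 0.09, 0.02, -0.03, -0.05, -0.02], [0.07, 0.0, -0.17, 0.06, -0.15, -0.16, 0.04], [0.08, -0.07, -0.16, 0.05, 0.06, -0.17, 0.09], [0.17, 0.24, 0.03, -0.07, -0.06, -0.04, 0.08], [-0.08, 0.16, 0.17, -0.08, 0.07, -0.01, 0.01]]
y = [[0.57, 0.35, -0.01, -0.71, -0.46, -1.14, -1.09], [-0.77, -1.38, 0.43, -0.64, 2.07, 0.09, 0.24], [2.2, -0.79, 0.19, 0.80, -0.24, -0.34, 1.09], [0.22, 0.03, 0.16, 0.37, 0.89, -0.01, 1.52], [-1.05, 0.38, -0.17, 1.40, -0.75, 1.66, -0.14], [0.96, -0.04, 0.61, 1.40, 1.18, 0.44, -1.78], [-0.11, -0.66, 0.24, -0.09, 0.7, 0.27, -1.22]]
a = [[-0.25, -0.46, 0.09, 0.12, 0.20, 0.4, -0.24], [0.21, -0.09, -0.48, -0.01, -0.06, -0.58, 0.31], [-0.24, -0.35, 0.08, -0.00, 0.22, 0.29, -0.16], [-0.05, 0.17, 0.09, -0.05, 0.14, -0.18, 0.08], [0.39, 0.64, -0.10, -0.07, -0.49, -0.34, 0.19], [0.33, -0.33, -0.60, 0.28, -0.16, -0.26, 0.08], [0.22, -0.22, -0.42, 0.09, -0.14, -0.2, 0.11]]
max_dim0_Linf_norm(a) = 0.64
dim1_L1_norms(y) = [4.33, 5.62, 5.65, 3.2, 5.55, 6.41, 3.29]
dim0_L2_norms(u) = [0.23, 0.41, 0.38, 0.14, 0.27, 0.34, 0.17]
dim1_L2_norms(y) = [1.91, 2.73, 2.74, 1.82, 2.56, 2.83, 1.6]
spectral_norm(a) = 1.54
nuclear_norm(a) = 3.30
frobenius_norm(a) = 1.95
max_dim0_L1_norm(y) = 7.08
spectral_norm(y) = 3.26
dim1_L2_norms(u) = [0.34, 0.31, 0.2, 0.3, 0.28, 0.32, 0.27]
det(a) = 0.00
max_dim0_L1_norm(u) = 0.95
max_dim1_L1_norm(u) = 0.79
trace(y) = -1.78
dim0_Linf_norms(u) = [0.17, 0.24, 0.21, 0.08, 0.16, 0.21, 0.09]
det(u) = 0.00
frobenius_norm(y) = 6.25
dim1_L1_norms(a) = [1.76, 1.74, 1.34, 0.76, 2.22, 2.04, 1.4]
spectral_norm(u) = 0.55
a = y @ u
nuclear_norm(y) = 13.52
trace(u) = 0.26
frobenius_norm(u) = 0.77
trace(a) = -0.95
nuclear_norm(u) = 1.49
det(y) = 0.00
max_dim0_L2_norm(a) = 0.97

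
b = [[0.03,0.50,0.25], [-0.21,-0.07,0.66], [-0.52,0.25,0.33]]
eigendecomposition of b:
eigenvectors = [[(0.65+0j), 0.65-0.00j, 0.46+0.00j], [(0.36+0.38j), (0.36-0.38j), (-0.7+0j)], [(0.16+0.52j), 0.16-0.52j, (0.54+0j)]]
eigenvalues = [(0.36+0.49j), (0.36-0.49j), (-0.44+0j)]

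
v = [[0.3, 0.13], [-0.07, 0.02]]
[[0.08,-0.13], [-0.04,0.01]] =v @ [[0.43, -0.29],[-0.39, -0.36]]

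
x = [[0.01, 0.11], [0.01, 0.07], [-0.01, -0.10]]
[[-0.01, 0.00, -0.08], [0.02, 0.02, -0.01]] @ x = [[0.0, 0.01], [0.0, 0.0]]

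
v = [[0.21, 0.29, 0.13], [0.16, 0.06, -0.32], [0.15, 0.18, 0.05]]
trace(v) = 0.32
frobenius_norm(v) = 0.58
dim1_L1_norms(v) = [0.63, 0.54, 0.38]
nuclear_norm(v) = 0.82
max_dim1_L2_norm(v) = 0.38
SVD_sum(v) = [[0.24, 0.28, 0.05], [0.07, 0.08, 0.01], [0.15, 0.18, 0.03]] + [[-0.02,0.01,0.08], [0.09,-0.02,-0.33], [-0.01,0.00,0.02]] + [[-0.0, 0.0, -0.0], [-0.0, 0.00, -0.00], [0.0, -0.0, 0.0]]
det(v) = -0.00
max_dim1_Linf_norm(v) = 0.32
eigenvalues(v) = [-0.03, 0.22, 0.13]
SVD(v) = [[-0.82, 0.24, -0.52], [-0.24, -0.97, -0.08], [-0.53, 0.05, 0.85]] @ diag([0.4537729873458422, 0.3579896534035433, 0.0057865370681566605]) @ [[-0.64, -0.76, -0.13], [-0.27, 0.06, 0.96], [0.72, -0.64, 0.24]]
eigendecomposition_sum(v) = [[-0.05, 0.0, 0.08], [0.05, -0.0, -0.08], [-0.01, 0.00, 0.02]] + [[0.85, 0.73, -0.73], [-0.21, -0.18, 0.18], [0.53, 0.46, -0.45]] + [[-0.59, -0.44, 0.78], [0.32, 0.24, -0.42], [-0.37, -0.28, 0.49]]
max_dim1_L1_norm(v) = 0.63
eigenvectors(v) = [[-0.72, 0.83, 0.77], [0.67, -0.21, -0.42], [-0.17, 0.52, 0.48]]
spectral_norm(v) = 0.45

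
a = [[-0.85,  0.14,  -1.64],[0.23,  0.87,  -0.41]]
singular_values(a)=[1.89, 0.92]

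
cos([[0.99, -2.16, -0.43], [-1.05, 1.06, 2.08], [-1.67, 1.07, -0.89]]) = [[0.38, 0.62, 1.12],[1.21, -0.06, 0.5],[-0.22, -0.69, -0.21]]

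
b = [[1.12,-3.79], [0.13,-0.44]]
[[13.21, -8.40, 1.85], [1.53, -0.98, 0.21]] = b @[[2.93, -2.02, -1.36], [-2.62, 1.62, -0.89]]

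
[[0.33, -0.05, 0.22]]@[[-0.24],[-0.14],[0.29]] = [[-0.01]]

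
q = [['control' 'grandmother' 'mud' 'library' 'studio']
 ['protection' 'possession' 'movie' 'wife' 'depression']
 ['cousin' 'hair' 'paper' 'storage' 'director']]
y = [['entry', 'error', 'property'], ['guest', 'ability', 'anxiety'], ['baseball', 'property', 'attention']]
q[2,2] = 'paper'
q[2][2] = 'paper'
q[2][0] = 'cousin'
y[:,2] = ['property', 'anxiety', 'attention']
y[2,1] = 'property'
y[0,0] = 'entry'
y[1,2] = 'anxiety'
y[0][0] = 'entry'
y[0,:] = ['entry', 'error', 'property']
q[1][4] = 'depression'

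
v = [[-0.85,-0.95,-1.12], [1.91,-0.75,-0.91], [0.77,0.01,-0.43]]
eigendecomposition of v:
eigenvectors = [[(-0.08-0.6j),  -0.08+0.60j,  0.11+0.00j], [-0.75+0.00j,  (-0.75-0j),  (-0.78+0j)], [(-0.25+0.11j),  -0.25-0.11j,  (0.61+0j)]]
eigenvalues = [(-0.86+1.66j), (-0.86-1.66j), (-0.31+0j)]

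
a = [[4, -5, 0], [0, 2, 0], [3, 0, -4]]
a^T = [[4, 0, 3], [-5, 2, 0], [0, 0, -4]]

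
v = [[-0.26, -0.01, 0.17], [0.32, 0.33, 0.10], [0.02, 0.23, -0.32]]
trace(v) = -0.25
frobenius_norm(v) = 0.69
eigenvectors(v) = [[0.07+0.00j,0.76+0.00j,0.76-0.00j], [0.95+0.00j,-0.31-0.13j,-0.31+0.13j], [(0.31+0j),-0.27+0.49j,(-0.27-0.49j)]]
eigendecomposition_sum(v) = [[(0.01-0j), 0.02-0.00j, 0.01+0.00j],[0.17-0.00j, 0.34-0.00j, (0.09+0j)],[0.06-0.00j, 0.11-0.00j, 0.03+0.00j]] + [[-0.14+0.10j, -0.02-0.08j, (0.08+0.22j)],  [(0.07-0.02j), -0.01+0.04j, 0.00-0.11j],  [(-0.02-0.13j), 0.06+0.02j, -0.17-0.03j]] + [[-0.14-0.10j, -0.02+0.08j, 0.08-0.22j],[0.07+0.02j, (-0.01-0.04j), 0.11j],[-0.02+0.13j, 0.06-0.02j, (-0.17+0.03j)]]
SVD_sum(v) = [[-0.16, -0.16, 0.06], [0.28, 0.28, -0.11], [0.18, 0.18, -0.07]] + [[0.02, 0.00, 0.07],[0.07, 0.01, 0.20],[-0.1, -0.01, -0.27]] + [[-0.13, 0.14, 0.04], [-0.03, 0.04, 0.01], [-0.06, 0.07, 0.02]]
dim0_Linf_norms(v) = [0.32, 0.33, 0.32]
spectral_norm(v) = 0.54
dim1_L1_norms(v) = [0.44, 0.75, 0.57]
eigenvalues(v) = [(0.39+0j), (-0.32+0.11j), (-0.32-0.11j)]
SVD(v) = [[-0.43, -0.19, 0.88], [0.77, -0.59, 0.24], [0.48, 0.78, 0.40]] @ diag([0.5397341597847298, 0.36428203784046115, 0.22267831881050396]) @ [[0.68, 0.68, -0.28], [-0.34, -0.04, -0.94], [-0.65, 0.73, 0.21]]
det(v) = 0.04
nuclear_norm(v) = 1.13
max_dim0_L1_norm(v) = 0.6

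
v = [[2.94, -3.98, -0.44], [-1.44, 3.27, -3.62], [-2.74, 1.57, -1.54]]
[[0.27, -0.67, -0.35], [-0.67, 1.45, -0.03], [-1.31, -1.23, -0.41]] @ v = [[2.72, -3.82, 2.85], [-3.98, 7.36, -4.91], [-0.96, 0.55, 5.66]]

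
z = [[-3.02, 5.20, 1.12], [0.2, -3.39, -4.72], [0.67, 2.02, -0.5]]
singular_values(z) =[7.78, 3.54, 1.7]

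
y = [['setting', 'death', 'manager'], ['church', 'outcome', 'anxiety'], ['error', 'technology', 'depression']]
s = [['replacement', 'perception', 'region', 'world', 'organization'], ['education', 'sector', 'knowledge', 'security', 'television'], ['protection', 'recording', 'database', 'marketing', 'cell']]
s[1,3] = 'security'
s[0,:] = ['replacement', 'perception', 'region', 'world', 'organization']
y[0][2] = 'manager'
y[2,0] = 'error'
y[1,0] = 'church'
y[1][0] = 'church'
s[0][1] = 'perception'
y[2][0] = 'error'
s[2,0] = 'protection'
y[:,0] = ['setting', 'church', 'error']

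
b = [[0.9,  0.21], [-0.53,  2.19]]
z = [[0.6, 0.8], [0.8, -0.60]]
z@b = [[0.12, 1.88], [1.04, -1.15]]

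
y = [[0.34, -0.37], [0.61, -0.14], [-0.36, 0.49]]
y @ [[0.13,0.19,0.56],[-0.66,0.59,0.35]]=[[0.29, -0.15, 0.06], [0.17, 0.03, 0.29], [-0.37, 0.22, -0.03]]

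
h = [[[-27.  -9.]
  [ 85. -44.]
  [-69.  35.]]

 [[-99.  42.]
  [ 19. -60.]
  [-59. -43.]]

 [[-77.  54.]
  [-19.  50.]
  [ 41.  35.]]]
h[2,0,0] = -77.0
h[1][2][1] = -43.0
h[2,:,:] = [[-77.0, 54.0], [-19.0, 50.0], [41.0, 35.0]]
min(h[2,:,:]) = -77.0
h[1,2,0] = -59.0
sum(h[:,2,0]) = -87.0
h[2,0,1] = 54.0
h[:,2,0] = [-69.0, -59.0, 41.0]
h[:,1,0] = [85.0, 19.0, -19.0]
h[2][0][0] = -77.0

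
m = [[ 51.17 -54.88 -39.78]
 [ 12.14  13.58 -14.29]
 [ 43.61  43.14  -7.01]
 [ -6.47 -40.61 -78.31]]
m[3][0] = -6.47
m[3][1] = -40.61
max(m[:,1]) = 43.14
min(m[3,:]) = -78.31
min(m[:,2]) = -78.31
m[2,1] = 43.14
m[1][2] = -14.29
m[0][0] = 51.17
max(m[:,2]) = -7.01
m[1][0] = 12.14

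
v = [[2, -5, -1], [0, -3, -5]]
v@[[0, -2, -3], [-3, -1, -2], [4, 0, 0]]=[[11, 1, 4], [-11, 3, 6]]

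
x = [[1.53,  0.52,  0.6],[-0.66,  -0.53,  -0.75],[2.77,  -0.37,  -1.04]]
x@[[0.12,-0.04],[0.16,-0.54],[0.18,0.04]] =[[0.37,  -0.32], [-0.30,  0.28], [0.09,  0.05]]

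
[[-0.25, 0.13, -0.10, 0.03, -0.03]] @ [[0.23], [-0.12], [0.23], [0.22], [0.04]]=[[-0.09]]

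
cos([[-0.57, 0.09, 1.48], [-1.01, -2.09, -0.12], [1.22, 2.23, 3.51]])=[[0.49, -0.60, -0.5],[-0.79, -0.32, 0.31],[0.05, -0.08, -0.85]]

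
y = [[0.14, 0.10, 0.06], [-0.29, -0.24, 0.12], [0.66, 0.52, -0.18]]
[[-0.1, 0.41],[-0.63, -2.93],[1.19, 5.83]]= y @ [[5.23, 3.16],[-5.81, 4.45],[-4.23, -7.92]]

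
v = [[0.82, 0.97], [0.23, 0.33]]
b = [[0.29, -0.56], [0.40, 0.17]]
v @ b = [[0.63,-0.29], [0.2,-0.07]]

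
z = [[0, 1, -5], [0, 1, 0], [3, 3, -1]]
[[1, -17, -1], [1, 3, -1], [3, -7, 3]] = z @ [[0, -4, 2], [1, 3, -1], [0, 4, 0]]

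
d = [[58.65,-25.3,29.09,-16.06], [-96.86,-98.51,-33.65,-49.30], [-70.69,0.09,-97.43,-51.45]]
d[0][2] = 29.09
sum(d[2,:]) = -219.48000000000002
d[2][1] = 0.09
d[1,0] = -96.86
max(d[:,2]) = 29.09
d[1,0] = -96.86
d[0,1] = -25.3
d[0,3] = -16.06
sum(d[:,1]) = -123.72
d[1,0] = -96.86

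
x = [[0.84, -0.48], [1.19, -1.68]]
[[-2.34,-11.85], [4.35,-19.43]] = x @ [[-7.16, -12.59], [-7.66, 2.65]]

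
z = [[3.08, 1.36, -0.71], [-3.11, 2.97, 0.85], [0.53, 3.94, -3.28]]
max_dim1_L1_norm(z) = 7.75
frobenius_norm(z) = 7.59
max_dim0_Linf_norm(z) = 3.94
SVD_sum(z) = [[0.09, 1.47, -0.84], [0.11, 1.72, -0.99], [0.27, 4.39, -2.52]] + [[2.51, -0.65, -0.87],[-3.52, 0.91, 1.21],[0.54, -0.14, -0.19]] + [[0.48, 0.54, 1.0], [0.30, 0.34, 0.62], [-0.28, -0.31, -0.58]]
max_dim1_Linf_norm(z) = 3.94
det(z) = -43.76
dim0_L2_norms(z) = [4.41, 5.12, 3.46]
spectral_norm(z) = 5.70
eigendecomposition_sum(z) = [[(1.47+1.17j), 0.56-0.83j, (-0.14-0.2j)], [-1.51+2.81j, (1.55+0.7j), (0.3-0.29j)], [(-0.32+1.9j), 1.03+0.10j, (0.11-0.23j)]] + [[(1.47-1.17j), 0.56+0.83j, (-0.14+0.2j)],[-1.51-2.81j, (1.55-0.7j), 0.30+0.29j],[-0.32-1.90j, 1.03-0.10j, (0.11+0.23j)]] + [[0.14+0.00j,0.23+0.00j,-0.43-0.00j], [(-0.09-0j),(-0.14-0j),(0.25+0j)], [(1.18+0j),(1.89+0j),-3.51-0.00j]]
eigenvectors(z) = [[0.08-0.44j, (0.08+0.44j), 0.12+0.00j], [(0.76+0j), 0.76-0.00j, (-0.07+0j)], [(0.44-0.15j), 0.44+0.15j, 0.99+0.00j]]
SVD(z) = [[0.3, -0.58, -0.76], [0.35, 0.81, -0.47], [0.89, -0.12, 0.44]] @ diag([5.702946240421571, 4.740773835230878, 1.6186314040113579]) @ [[0.05,0.87,-0.5],[-0.92,0.24,0.32],[-0.39,-0.44,-0.81]]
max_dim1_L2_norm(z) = 5.15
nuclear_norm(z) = 12.06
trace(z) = 2.77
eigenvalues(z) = [(3.13+1.64j), (3.13-1.64j), (-3.5+0j)]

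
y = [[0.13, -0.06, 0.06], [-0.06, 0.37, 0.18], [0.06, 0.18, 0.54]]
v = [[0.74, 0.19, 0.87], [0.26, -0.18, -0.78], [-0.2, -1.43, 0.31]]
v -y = [[0.61, 0.25, 0.81],[0.32, -0.55, -0.96],[-0.26, -1.61, -0.23]]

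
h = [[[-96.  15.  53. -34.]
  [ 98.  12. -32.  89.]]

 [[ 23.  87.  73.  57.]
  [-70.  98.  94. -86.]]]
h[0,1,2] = -32.0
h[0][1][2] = -32.0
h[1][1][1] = 98.0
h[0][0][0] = -96.0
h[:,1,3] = [89.0, -86.0]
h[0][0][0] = -96.0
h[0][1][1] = 12.0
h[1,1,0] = -70.0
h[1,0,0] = 23.0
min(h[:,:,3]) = -86.0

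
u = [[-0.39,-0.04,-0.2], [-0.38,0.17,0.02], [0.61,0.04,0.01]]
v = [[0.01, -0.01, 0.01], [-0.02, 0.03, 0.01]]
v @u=[[0.01, -0.00, -0.0], [0.00, 0.01, 0.00]]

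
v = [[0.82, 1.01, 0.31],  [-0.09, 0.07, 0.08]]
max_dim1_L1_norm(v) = 2.14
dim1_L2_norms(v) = [1.34, 0.14]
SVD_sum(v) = [[0.82,1.01,0.31], [0.01,0.01,0.00]] + [[0.0, -0.0, -0.00], [-0.1, 0.06, 0.08]]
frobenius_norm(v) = 1.34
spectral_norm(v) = 1.34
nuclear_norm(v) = 1.48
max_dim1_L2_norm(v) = 1.34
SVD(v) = [[-1.00,-0.01], [-0.01,1.0]] @ diag([1.3374849979782961, 0.13832526950270613]) @ [[-0.61, -0.76, -0.23], [-0.72, 0.42, 0.55]]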